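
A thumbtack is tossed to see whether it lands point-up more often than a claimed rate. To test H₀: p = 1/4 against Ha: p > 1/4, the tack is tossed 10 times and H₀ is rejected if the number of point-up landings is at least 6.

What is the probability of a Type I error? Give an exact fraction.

10343/524288

α = P(reject H₀ | H₀ true) = P(Y ≥ 6 | p = 1/4), with Y ~ Binomial(10, 1/4).
P(Y ≥ 6) = Σ_{j=6}^{10} C(10,j)·(1/4)^j·(3/4)^{10-j} = 10343/524288.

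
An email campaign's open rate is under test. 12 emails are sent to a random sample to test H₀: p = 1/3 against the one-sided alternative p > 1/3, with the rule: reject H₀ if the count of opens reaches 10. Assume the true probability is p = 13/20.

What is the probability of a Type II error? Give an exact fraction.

695265215827749/819200000000000

Under the alternative p = 13/20, Y ~ Binomial(12, 13/20); β is the probability the test does not reject, P(Y < 10).
Adding the binomial probabilities P(Y=0)+…+P(Y=9) at p = 13/20 gives 695265215827749/819200000000000.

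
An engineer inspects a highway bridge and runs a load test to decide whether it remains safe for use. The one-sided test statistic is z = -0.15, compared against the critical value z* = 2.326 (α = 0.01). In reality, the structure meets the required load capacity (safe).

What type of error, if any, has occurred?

The conventional null hypothesis is that the structure meets the required load capacity (safe).
Since z = -0.15 ≤ z* = 2.326, H₀ is not rejected.
H₀ is true (actually the structure meets the required load capacity (safe)).
The decision matches the true state — no error.

No error — this is a correct decision.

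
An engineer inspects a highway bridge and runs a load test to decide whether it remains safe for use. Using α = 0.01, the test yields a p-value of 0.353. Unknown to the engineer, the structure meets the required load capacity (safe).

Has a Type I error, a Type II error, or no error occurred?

No error (correct decision).

The conventional null hypothesis is that the structure meets the required load capacity (safe).
Since p = 0.353 ≥ α = 0.01, H₀ is not rejected.
H₀ is true (actually the structure meets the required load capacity (safe)).
The decision matches the true state — no error.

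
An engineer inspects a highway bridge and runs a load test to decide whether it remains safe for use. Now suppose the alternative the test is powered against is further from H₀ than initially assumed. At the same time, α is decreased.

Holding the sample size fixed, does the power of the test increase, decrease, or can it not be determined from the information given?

Cannot be determined from the information given.

The first change alone would make β decrease; the second alone would make β increase. Which effect dominates depends on the magnitudes, which are not given.
Since power = 1 − β, the effect on power is likewise indeterminate.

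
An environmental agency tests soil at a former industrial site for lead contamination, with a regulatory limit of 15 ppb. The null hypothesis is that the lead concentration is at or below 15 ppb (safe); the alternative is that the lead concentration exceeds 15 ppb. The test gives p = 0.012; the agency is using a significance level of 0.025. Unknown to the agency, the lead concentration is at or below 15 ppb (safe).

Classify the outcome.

Since p = 0.012 < α = 0.025, H₀ is rejected.
H₀ is true (actually the lead concentration is at or below 15 ppb (safe)).
Rejecting a true H₀ is a Type I error.

Type I error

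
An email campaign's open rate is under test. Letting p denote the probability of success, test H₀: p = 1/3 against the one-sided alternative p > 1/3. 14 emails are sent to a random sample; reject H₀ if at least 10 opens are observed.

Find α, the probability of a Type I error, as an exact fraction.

The Type I error probability is α = P(X ≥ 10) computed under H₀, where X ~ Binomial(14, 1/3).
Summing C(14,j)(1/3)^j(2/3)^{14−j} for j = 10,…,14 gives 19321/4782969.

19321/4782969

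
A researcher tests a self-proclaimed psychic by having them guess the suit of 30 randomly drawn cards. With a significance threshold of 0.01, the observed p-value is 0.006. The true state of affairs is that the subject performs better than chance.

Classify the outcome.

No error — this is a correct decision.

The conventional null hypothesis is that the subject is guessing at random (p = 1/4).
Since p = 0.006 < α = 0.01, H₀ is rejected.
H₀ is false (actually the subject performs better than chance).
The decision matches the true state — no error.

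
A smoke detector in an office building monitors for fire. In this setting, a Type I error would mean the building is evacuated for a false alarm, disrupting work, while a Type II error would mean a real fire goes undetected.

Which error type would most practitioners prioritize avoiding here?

The Type II consequence (a real fire goes undetected) is more severe than the Type I consequence (the building is evacuated for a false alarm, disrupting work).

Type II error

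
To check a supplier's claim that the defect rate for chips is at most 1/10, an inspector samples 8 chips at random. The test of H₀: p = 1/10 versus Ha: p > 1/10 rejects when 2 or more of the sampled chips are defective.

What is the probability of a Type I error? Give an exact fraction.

Under H₀, S ~ Binomial(8, 1/10); the Type I error rate is P(S ≥ 2).
Via the complement, α = 1 − Σ_{j=0}^{1} C(8,j)(1/10)^j(9/10)^{8-j} = 18689527/100000000.

18689527/100000000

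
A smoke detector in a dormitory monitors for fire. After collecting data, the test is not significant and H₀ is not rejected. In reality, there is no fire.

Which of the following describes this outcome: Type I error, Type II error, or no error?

The conventional null hypothesis here is that there is no fire.
The test retained a true H₀ — the decision matches the true state.

No error (correct decision).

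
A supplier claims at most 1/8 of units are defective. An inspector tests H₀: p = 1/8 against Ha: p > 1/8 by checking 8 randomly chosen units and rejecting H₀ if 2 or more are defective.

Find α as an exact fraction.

4424071/16777216

The significance level is the probability, assuming p = 1/8, of seeing 2 or more defectives in 8 draws.
Computing the lower-tail complement: 1 − 12353145/16777216 = 4424071/16777216.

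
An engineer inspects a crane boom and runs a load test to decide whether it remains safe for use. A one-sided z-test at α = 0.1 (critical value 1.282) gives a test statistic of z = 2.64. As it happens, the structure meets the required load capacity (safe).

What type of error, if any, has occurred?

Type I error

The conventional null hypothesis is that the structure meets the required load capacity (safe).
Since z = 2.64 > z* = 1.282, H₀ is rejected.
H₀ is true (actually the structure meets the required load capacity (safe)).
Rejecting a true H₀ is a Type I error.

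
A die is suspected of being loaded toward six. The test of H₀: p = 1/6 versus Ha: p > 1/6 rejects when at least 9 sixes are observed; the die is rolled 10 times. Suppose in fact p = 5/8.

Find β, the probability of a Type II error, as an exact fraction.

Under the alternative p = 5/8, Y ~ Binomial(10, 5/8); β is the probability the test does not reject, P(Y < 9).
Summing C(10,j)·(5/8)^j·(3/8)^{10-j} for j = 0..8 gives 1005382449/1073741824.

1005382449/1073741824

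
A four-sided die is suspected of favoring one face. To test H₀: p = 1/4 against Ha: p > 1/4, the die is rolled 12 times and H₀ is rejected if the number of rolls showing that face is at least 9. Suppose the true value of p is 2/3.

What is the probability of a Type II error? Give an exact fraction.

Under the alternative p = 2/3, S ~ Binomial(12, 2/3); β is the probability the test does not reject, P(S < 9).
Equivalently, β = 1 − P(S ≥ 9) = 107515/177147.

107515/177147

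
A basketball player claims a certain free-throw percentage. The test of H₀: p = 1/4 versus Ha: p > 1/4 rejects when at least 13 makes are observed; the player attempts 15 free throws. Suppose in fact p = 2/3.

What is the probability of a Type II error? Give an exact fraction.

13210219/14348907

Under the alternative p = 2/3, X ~ Binomial(15, 2/3); β is the probability the test does not reject, P(X < 13).
Adding the binomial probabilities P(X=0)+…+P(X=12) at p = 2/3 gives 13210219/14348907.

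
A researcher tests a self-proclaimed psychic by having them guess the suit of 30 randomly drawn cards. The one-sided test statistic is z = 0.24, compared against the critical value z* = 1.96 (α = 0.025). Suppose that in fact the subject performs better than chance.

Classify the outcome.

The conventional null hypothesis is that the subject is guessing at random (p = 1/4).
Since z = 0.24 ≤ z* = 1.96, H₀ is not rejected.
H₀ is false (actually the subject performs better than chance).
Failing to reject a false H₀ is a Type II error.

Type II error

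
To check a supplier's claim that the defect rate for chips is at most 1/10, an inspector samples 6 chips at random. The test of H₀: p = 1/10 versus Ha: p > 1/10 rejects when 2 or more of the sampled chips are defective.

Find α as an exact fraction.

22853/200000

α = P(reject H₀ | H₀ true) = P(K ≥ 2 | p = 1/10), K ~ Binomial(6, 1/10).
Computing the lower-tail complement: 1 − 177147/200000 = 22853/200000.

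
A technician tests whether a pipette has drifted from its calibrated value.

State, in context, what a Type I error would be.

With the conventional null hypothesis that the instrument is correctly calibrated:
A Type I error is rejecting H₀ when H₀ is true.
Here that means pulling the instrument for recalibration when actually the instrument is correctly calibrated.

A Type I error would mean concluding that the instrument has drifted out of calibration when in fact the instrument is correctly calibrated.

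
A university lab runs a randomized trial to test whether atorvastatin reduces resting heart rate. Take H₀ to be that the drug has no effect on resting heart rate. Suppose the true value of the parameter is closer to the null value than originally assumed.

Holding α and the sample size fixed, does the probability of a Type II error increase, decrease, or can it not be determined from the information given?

It increases.

A smaller departure from H₀ means the test statistic under Ha is distributed closer to where it would be under H₀; rejection becomes less likely.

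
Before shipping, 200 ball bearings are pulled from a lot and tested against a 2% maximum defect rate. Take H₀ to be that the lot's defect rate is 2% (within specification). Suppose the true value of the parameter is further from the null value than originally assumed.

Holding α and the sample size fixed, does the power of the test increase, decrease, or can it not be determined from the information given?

It increases.

A bigger departure from H₀ is easier for the test to detect, so it fails to reject less often.
Since power = 1 − β and β decreases, power increases.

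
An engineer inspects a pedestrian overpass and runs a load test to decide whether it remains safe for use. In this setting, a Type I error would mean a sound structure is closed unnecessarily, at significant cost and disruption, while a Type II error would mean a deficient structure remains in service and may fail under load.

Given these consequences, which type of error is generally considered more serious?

Type II error

The Type II consequence (a deficient structure remains in service and may fail under load) is more severe than the Type I consequence (a sound structure is closed unnecessarily, at significant cost and disruption).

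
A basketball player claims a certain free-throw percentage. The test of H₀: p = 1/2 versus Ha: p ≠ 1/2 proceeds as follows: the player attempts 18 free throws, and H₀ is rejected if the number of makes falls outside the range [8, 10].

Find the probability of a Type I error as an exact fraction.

15751/32768

The significance level is the null-hypothesis probability of the rejection region {≤7} ∪ {≥11}.
Each tail has probability (1 + 18 + 153 + 816 + 3060 + 8568 + 18564 + 31824)/262144; doubling gives α = 126008/262144 = 15751/32768.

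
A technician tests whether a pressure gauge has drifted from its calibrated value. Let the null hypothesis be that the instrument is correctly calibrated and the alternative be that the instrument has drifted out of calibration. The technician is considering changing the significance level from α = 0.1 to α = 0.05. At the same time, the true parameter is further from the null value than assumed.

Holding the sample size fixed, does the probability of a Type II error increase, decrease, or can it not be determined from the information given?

The first change alone would make β increase; the second alone would make β decrease. Which effect dominates depends on the magnitudes, which are not given.

Cannot be determined from the information given.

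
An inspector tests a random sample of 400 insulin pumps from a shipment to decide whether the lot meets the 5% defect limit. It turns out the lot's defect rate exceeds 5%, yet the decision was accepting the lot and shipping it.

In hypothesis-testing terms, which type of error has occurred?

Type II error

The null hypothesis here is that the lot's defect rate is 5% (within specification).
'Accepting the lot and shipping it' corresponds to failing to reject H₀.
H₀ was not rejected but H₀ is false — a Type II error (false negative).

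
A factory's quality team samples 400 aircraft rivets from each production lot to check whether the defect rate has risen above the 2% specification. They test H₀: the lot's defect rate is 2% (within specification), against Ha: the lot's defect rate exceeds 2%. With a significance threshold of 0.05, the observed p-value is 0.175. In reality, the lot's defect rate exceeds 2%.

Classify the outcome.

Type II error

Since p = 0.175 ≥ α = 0.05, H₀ is not rejected.
H₀ is false (actually the lot's defect rate exceeds 2%).
Failing to reject a false H₀ is a Type II error.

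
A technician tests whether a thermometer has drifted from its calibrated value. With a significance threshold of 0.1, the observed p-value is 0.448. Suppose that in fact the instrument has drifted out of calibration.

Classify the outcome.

Type II error

The conventional null hypothesis is that the instrument is correctly calibrated.
Since p = 0.448 ≥ α = 0.1, H₀ is not rejected.
H₀ is false (actually the instrument has drifted out of calibration).
Failing to reject a false H₀ is a Type II error.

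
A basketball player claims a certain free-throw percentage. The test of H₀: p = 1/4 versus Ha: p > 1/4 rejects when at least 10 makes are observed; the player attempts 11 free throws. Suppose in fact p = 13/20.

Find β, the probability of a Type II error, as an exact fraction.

19239273573359/20480000000000

Under the alternative p = 13/20, S ~ Binomial(11, 13/20); β is the probability the test does not reject, P(S < 10).
Summing C(11,j)·(13/20)^j·(7/20)^{11-j} for j = 0..9 gives 19239273573359/20480000000000.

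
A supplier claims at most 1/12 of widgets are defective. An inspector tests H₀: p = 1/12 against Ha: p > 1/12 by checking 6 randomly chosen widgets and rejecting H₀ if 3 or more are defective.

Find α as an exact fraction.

α = P(reject H₀ | H₀ true) = P(S ≥ 3 | p = 1/12), S ~ Binomial(6, 1/12).
Computing the lower-tail complement: 1 − 1478741/1492992 = 14251/1492992.

14251/1492992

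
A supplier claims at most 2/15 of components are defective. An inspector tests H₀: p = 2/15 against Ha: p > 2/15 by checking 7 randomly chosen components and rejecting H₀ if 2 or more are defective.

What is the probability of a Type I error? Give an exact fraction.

Under H₀, Y ~ Binomial(7, 2/15); the Type I error rate is P(Y ≥ 2).
α = 1 − P(Y ≤ 1) = 1 − 4826809/6328125 = 1501316/6328125.

1501316/6328125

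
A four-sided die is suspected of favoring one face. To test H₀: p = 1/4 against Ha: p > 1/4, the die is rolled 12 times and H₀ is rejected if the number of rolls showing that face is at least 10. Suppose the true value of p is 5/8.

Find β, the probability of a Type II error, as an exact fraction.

60916742361/68719476736

β = P(fail to reject H₀ | Ha true) = P(K ≤ 9 | p = 5/8), K ~ Binomial(12, 5/8).
Adding the binomial probabilities P(K=0)+…+P(K=9) at p = 5/8 gives 60916742361/68719476736.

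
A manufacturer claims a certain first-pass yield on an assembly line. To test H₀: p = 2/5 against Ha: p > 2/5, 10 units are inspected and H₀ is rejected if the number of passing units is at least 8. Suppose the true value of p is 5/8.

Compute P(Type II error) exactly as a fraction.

β = P(fail to reject H₀ | Ha true) = P(S ≤ 7 | p = 5/8), S ~ Binomial(10, 5/8).
Equivalently, β = 1 − P(S ≥ 8) = 211794831/268435456.

211794831/268435456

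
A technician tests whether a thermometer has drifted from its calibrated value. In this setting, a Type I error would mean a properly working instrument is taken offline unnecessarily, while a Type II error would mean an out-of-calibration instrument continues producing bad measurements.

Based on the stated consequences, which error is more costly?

The Type II consequence (an out-of-calibration instrument continues producing bad measurements) is more severe than the Type I consequence (a properly working instrument is taken offline unnecessarily).

Type II error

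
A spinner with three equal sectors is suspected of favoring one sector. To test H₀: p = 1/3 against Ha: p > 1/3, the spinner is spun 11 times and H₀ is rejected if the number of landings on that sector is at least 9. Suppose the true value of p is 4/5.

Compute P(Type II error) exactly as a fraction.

3736313/9765625

Under the alternative p = 4/5, Y ~ Binomial(11, 4/5); β is the probability the test does not reject, P(Y < 9).
Adding the binomial probabilities P(Y=0)+…+P(Y=8) at p = 4/5 gives 3736313/9765625.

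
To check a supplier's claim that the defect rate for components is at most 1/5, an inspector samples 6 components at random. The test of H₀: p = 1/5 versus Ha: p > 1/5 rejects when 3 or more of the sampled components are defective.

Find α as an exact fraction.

α = P(reject H₀ | H₀ true) = P(K ≥ 3 | p = 1/5), K ~ Binomial(6, 1/5).
Via the complement, α = 1 − Σ_{j=0}^{2} C(6,j)(1/5)^j(4/5)^{6-j} = 309/3125.

309/3125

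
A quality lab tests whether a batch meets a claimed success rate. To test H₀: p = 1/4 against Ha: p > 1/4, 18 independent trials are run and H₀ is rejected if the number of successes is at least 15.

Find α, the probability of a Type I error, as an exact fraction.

2933/8589934592

The Type I error probability is α = P(S ≥ 15) computed under H₀, where S ~ Binomial(18, 1/4).
P(S ≥ 15) = Σ_{j=15}^{18} C(18,j)·(1/4)^j·(3/4)^{18-j} = 2933/8589934592.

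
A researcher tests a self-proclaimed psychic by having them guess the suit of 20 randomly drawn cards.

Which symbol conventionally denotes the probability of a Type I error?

P(Type I error) = P(reject H₀ | H₀ true) = α, the significance level.

α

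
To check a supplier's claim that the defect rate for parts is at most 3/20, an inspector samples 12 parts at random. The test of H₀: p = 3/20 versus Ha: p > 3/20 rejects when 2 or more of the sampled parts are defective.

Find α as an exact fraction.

2279589495695451/4096000000000000

Under H₀, S ~ Binomial(12, 3/20); the Type I error rate is P(S ≥ 2).
Via the complement, α = 1 − Σ_{j=0}^{1} C(12,j)(3/20)^j(17/20)^{12-j} = 2279589495695451/4096000000000000.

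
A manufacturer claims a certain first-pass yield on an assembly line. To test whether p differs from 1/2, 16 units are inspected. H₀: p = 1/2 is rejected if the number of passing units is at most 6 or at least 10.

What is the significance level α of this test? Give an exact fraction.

14893/32768

Under H₀, K ~ Binomial(16, 1/2); α is the probability of landing in either tail, P(K ≤ 6) + P(K ≥ 10).
The two tails are symmetric, so α = 2·(1 + 16 + 120 + 560 + 1820 + 4368 + 8008)/2^16 = 29786/65536 = 14893/32768.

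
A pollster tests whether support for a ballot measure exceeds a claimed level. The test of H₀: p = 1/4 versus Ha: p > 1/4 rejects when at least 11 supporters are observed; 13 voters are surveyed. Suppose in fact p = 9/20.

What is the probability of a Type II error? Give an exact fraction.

40790448134932573/40960000000000000

A Type II error is failing to reject when Ha holds: with p = 9/20, β = P(S ≤ 10).
Equivalently, β = 1 − P(S ≥ 11) = 40790448134932573/40960000000000000.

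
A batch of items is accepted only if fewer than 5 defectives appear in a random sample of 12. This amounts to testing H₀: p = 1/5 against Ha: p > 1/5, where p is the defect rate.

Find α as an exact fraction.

3542749/48828125

Under H₀, X ~ Binomial(12, 1/5); the Type I error rate is P(X ≥ 5).
Via the complement, α = 1 − Σ_{j=0}^{4} C(12,j)(1/5)^j(4/5)^{12-j} = 3542749/48828125.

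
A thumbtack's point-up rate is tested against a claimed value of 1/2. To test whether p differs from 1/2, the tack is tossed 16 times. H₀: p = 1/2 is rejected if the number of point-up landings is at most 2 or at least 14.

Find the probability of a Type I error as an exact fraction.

137/32768

The significance level is the null-hypothesis probability of the rejection region {≤2} ∪ {≥14}.
Each tail has probability (1 + 16 + 120)/65536; doubling gives α = 274/65536 = 137/32768.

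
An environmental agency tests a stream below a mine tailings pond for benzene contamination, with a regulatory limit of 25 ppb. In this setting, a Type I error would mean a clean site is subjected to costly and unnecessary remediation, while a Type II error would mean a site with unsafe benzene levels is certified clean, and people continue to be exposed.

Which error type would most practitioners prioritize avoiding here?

Type II error

The Type II consequence (a site with unsafe benzene levels is certified clean, and people continue to be exposed) is more severe than the Type I consequence (a clean site is subjected to costly and unnecessary remediation).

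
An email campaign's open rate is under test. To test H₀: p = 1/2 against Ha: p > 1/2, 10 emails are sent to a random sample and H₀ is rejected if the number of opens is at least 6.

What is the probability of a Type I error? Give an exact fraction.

The Type I error probability is α = P(X ≥ 6) computed under H₀, where X ~ Binomial(10, 1/2).
Summing the upper tail: (210 + 120 + 45 + 10 + 1) / 2^10 = 386/1024 = 193/512.

193/512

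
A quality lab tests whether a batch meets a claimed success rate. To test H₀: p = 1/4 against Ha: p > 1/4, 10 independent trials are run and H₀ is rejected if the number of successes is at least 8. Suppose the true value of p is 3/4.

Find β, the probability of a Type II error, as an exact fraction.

Under the alternative p = 3/4, S ~ Binomial(10, 3/4); β is the probability the test does not reject, P(S < 8).
Summing C(10,j)·(3/4)^j·(1/4)^{10-j} for j = 0..7 gives 124363/262144.

124363/262144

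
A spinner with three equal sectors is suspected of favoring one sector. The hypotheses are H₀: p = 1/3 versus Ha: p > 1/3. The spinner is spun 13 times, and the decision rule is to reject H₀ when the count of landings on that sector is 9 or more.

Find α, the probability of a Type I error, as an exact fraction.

Under H₀, S ~ Binomial(13, 1/3), and α = P(S ≥ 9).
P(S ≥ 9) = Σ_{j=9}^{13} C(13,j)·(1/3)^j·(2/3)^{13-j} = 521/59049.

521/59049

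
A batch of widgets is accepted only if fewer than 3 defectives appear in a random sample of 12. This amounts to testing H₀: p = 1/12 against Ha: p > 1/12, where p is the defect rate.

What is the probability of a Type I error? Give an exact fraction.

α = P(reject H₀ | H₀ true) = P(X ≥ 3 | p = 1/12), X ~ Binomial(12, 1/12).
α = 1 − P(X ≤ 2) = 1 − 8274038447719/8916100448256 = 642062000537/8916100448256.

642062000537/8916100448256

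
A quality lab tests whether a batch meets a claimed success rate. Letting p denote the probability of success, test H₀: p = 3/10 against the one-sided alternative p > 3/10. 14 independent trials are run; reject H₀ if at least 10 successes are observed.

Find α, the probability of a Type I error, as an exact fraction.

33313260987/20000000000000

Under H₀, Y ~ Binomial(14, 3/10), and α = P(Y ≥ 10).
Adding the binomial terms for j = 10 through 14 with p = 3/10 yields 33313260987/20000000000000.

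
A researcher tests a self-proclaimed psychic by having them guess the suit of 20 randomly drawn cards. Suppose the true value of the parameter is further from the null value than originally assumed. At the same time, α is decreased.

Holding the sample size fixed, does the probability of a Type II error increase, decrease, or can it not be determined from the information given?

Cannot be determined from the information given.

The first change alone would make β decrease; the second alone would make β increase. Which effect dominates depends on the magnitudes, which are not given.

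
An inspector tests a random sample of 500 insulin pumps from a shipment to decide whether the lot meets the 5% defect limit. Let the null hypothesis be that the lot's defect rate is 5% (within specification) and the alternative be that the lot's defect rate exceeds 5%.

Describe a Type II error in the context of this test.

A Type II error is failing to reject H₀ when H₀ is false.
Here that means accepting the lot and shipping it when actually the lot's defect rate exceeds 5%.

A Type II error would mean concluding that the lot's defect rate is 5% (within specification) (or at least failing to establish that the lot's defect rate exceeds 5%) when in fact the lot's defect rate exceeds 5%.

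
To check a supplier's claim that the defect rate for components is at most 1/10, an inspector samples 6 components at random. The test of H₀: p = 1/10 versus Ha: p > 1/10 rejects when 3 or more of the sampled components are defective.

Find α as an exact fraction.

The significance level is the probability, assuming p = 1/10, of seeing 3 or more defectives in 6 draws.
Via the complement, α = 1 − Σ_{j=0}^{2} C(6,j)(1/10)^j(9/10)^{6-j} = 317/20000.

317/20000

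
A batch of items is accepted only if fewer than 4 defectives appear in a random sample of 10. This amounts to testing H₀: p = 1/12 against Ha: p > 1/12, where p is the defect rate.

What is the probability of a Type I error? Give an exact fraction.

Under H₀, S ~ Binomial(10, 1/12); the Type I error rate is P(S ≥ 4).
Via the complement, α = 1 − Σ_{j=0}^{3} C(10,j)(1/12)^j(11/12)^{10-j} = 34654379/5159780352.

34654379/5159780352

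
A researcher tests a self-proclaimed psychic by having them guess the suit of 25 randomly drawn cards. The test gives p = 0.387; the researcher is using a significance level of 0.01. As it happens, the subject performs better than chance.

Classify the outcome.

The conventional null hypothesis is that the subject is guessing at random (p = 1/4).
Since p = 0.387 ≥ α = 0.01, H₀ is not rejected.
H₀ is false (actually the subject performs better than chance).
Failing to reject a false H₀ is a Type II error.

Type II error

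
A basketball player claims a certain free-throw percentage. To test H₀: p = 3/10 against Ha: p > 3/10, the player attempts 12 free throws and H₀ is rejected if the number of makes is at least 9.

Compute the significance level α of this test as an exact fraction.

The Type I error probability is α = P(Y ≥ 9) computed under H₀, where Y ~ Binomial(12, 3/10).
Adding the binomial terms for j = 9 through 12 with p = 3/10 yields 338331087/200000000000.

338331087/200000000000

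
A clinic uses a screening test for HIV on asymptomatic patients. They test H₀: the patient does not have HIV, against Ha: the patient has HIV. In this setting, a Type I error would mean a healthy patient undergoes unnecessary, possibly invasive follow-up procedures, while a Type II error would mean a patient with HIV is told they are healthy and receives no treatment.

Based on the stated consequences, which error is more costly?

The Type II consequence (a patient with HIV is told they are healthy and receives no treatment) is more severe than the Type I consequence (a healthy patient undergoes unnecessary, possibly invasive follow-up procedures).

Type II error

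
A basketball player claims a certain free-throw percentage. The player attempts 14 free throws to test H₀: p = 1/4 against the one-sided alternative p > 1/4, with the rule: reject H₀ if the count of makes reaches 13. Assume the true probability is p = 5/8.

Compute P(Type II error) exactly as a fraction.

A Type II error is failing to reject when Ha holds: with p = 5/8, β = P(S ≤ 12).
Summing C(14,j)·(5/8)^j·(3/8)^{14-j} for j = 0..12 gives 4340673464229/4398046511104.

4340673464229/4398046511104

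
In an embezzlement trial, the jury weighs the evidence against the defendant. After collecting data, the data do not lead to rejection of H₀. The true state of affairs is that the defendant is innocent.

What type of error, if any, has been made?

The conventional null hypothesis here is that the defendant is innocent.
The test retained a true H₀ — the decision matches the true state.

Neither — the decision is correct.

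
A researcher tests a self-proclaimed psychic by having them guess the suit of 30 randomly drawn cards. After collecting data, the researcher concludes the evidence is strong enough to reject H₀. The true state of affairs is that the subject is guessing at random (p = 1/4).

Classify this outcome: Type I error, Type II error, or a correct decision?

Type I error

The conventional null hypothesis here is that the subject is guessing at random (p = 1/4).
H₀ was rejected, but H₀ is actually true.
Rejecting a true null hypothesis is a Type I error (false positive).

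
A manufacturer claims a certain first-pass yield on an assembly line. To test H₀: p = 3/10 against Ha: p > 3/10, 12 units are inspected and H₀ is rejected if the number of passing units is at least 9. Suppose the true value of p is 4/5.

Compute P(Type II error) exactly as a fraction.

β = P(fail to reject H₀ | Ha true) = P(X ≤ 8 | p = 4/5), X ~ Binomial(12, 4/5).
Adding the binomial probabilities P(X=0)+…+P(X=8) at p = 4/5 gives 10030813/48828125.

10030813/48828125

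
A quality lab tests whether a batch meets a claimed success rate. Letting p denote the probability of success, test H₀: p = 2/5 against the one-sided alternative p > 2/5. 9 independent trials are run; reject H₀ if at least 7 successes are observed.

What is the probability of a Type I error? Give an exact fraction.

48896/1953125

Under H₀, S ~ Binomial(9, 2/5), and α = P(S ≥ 7).
P(S ≥ 7) = Σ_{j=7}^{9} C(9,j)·(2/5)^j·(3/5)^{9-j} = 48896/1953125.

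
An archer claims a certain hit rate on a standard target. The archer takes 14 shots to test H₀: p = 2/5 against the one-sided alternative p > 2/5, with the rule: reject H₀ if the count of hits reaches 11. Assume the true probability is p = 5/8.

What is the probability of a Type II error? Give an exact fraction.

β = P(fail to reject H₀ | Ha true) = P(S ≤ 10 | p = 5/8), S ~ Binomial(14, 5/8).
Adding the binomial probabilities P(S=0)+…+P(S=10) at p = 5/8 gives 1830419739927/2199023255552.

1830419739927/2199023255552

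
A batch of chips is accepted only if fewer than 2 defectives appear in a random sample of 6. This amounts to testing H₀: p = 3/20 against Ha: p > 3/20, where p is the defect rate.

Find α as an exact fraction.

α = P(reject H₀ | H₀ true) = P(Y ≥ 2 | p = 3/20), Y ~ Binomial(6, 3/20).
Via the complement, α = 1 − Σ_{j=0}^{1} C(6,j)(3/20)^j(17/20)^{6-j} = 2861001/12800000.

2861001/12800000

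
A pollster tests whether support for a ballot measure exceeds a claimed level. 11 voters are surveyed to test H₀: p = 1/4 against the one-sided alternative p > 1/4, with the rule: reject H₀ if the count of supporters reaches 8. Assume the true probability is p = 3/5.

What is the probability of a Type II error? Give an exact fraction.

6872224/9765625

β = P(fail to reject H₀ | Ha true) = P(S ≤ 7 | p = 3/5), S ~ Binomial(11, 3/5).
Summing C(11,j)·(3/5)^j·(2/5)^{11-j} for j = 0..7 gives 6872224/9765625.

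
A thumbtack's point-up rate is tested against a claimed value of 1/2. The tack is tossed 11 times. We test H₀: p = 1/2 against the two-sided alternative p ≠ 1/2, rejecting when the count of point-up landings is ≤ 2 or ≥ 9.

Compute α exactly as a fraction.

The significance level is the null-hypothesis probability of the rejection region {≤2} ∪ {≥9}.
The two tails are symmetric, so α = 2·(1 + 11 + 55)/2^11 = 134/2048 = 67/1024.

67/1024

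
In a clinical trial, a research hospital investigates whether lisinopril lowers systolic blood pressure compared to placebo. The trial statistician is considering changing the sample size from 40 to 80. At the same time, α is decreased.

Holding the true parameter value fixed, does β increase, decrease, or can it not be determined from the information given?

Cannot be determined from the information given.

The first change alone would make β decrease; the second alone would make β increase. Which effect dominates depends on the magnitudes, which are not given.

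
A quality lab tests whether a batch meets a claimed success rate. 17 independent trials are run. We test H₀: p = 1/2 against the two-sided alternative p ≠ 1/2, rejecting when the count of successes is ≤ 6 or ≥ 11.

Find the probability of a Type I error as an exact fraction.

α = P(Y ≤ 6 or Y ≥ 11 | p = 1/2), Y ~ Binomial(17, 1/2).
Each tail has probability (1 + 17 + 136 + 680 + 2380 + 6188 + 12376)/131072; doubling gives α = 43556/131072 = 10889/32768.

10889/32768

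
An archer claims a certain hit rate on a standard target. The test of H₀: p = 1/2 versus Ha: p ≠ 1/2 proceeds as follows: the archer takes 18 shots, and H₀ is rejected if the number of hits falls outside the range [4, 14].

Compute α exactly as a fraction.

α = P(S ≤ 3 or S ≥ 15 | p = 1/2), S ~ Binomial(18, 1/2).
By symmetry, α = 2·P(S ≤ 3) = 2·(1 + 18 + 153 + 816)/262144 = 1976/262144 = 247/32768.

247/32768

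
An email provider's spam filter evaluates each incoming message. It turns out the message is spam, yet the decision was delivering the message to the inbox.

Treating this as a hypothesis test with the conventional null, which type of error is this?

The null hypothesis here is that the message is legitimate (not spam).
'Delivering the message to the inbox' corresponds to failing to reject H₀.
H₀ was not rejected but H₀ is false — a Type II error (false negative).

Type II error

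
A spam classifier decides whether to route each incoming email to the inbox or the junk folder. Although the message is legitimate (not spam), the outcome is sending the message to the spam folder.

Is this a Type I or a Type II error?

Type I error

The null hypothesis here is that the message is legitimate (not spam).
'Sending the message to the spam folder' corresponds to rejecting H₀.
H₀ was rejected but H₀ is true — a Type I error (false positive).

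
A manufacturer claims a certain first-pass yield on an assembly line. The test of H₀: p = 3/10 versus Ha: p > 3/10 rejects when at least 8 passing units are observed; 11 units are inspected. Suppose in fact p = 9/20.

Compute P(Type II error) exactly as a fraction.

A Type II error is failing to reject when Ha holds: with p = 9/20, β = P(Y ≤ 7).
Equivalently, β = 1 − P(Y ≥ 8) = 4807868226029/5120000000000.

4807868226029/5120000000000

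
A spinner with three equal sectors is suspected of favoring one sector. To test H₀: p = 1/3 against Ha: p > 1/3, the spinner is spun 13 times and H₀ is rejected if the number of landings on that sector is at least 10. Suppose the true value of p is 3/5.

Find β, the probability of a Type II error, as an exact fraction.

202983472/244140625

Under the alternative p = 3/5, Y ~ Binomial(13, 3/5); β is the probability the test does not reject, P(Y < 10).
Summing C(13,j)·(3/5)^j·(2/5)^{13-j} for j = 0..9 gives 202983472/244140625.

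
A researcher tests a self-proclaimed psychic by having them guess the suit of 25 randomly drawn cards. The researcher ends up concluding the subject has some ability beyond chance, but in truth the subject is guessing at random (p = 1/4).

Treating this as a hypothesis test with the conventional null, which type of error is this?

Type I error

The null hypothesis here is that the subject is guessing at random (p = 1/4).
'Concluding the subject has some ability beyond chance' corresponds to rejecting H₀.
H₀ was rejected but H₀ is true — a Type I error (false positive).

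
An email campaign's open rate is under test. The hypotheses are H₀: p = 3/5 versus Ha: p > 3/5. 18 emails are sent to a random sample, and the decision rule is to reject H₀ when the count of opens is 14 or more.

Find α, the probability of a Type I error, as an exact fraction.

α = P(reject H₀ | H₀ true) = P(X ≥ 14 | p = 3/5), with X ~ Binomial(18, 3/5).
P(X ≥ 14) = Σ_{j=14}^{18} C(18,j)·(3/5)^j·(2/5)^{18-j} = 71844977349/762939453125.

71844977349/762939453125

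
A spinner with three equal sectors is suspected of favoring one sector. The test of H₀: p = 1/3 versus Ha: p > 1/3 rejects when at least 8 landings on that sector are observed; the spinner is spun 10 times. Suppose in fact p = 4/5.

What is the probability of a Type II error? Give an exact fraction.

β = P(fail to reject H₀ | Ha true) = P(X ≤ 7 | p = 4/5), X ~ Binomial(10, 4/5).
Adding the binomial probabilities P(X=0)+…+P(X=7) at p = 4/5 gives 3146489/9765625.

3146489/9765625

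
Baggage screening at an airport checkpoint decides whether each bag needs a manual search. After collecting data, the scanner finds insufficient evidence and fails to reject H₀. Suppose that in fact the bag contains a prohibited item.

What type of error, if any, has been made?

The conventional null hypothesis here is that the bag contains no prohibited items.
H₀ was not rejected, but H₀ is actually false.
Failing to reject a false null hypothesis is a Type II error (false negative).

Type II error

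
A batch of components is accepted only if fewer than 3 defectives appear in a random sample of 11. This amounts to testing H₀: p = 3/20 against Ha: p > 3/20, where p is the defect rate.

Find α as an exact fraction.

The significance level is the probability, assuming p = 3/20, of seeing 3 or more defectives in 11 draws.
Computing the lower-tail complement: 1 − 31900138777693/40960000000000 = 9059861222307/40960000000000.

9059861222307/40960000000000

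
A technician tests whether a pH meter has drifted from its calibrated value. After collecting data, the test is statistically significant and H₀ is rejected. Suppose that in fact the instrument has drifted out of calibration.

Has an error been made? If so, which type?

The conventional null hypothesis here is that the instrument is correctly calibrated.
The test rejected a false H₀ — the decision matches the true state.

No error (correct decision).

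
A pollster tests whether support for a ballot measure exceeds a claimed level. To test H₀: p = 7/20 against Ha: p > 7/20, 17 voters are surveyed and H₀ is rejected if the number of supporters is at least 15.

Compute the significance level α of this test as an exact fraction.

5834753095719947/655360000000000000000

The Type I error probability is α = P(Y ≥ 15) computed under H₀, where Y ~ Binomial(17, 7/20).
Summing C(17,j)(7/20)^j(13/20)^{17−j} for j = 15,…,17 gives 5834753095719947/655360000000000000000.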